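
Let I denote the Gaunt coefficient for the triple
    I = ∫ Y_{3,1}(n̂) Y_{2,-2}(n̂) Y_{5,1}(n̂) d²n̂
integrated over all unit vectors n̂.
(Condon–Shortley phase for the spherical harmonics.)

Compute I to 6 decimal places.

-0.092802

Checks pass: Σm=0; 10 even; l₃=5∈[1,5].
(2·3+1)(2·2+1)(2·5+1) = 385
Δ: 0! 6! 4! / 11! → 1/2310
sum: t=0:+1/144 = 1/144
3j²(3 2 5; 0 0 0) = Δ·Π!·Σ² = 10/231  (sign -1)
sum: t=0:+1/1152 = 1/1152
3j²(3 2 5; 1 -2 1) = Δ·Π!·Σ² = 1/154  (sign +1)
combine: 4πI² = 385·10/231·1/154 = 25/231
take √, sign -1: I = -0.09280237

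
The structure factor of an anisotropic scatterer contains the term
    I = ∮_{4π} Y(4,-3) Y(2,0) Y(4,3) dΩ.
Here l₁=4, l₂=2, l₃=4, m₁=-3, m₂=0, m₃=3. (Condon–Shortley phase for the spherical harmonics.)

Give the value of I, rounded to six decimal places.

Rules hold: Σm=0, L=10 even, 2≤4≤6.
N = 9·5·9 = 405
Δ = 2!·6!·2!/11! = 1/13860
Racah Σ t=0..2: t=0:+1/192 t=1:−1/36 t=2:+1/192 = -5/288
⇒ 3j(4 2 4; 0 0 0)² = 20/693, sgn -1
Racah Σ t=1..2: t=1:−1/720 t=2:+1/480 = 1/1440
⇒ 3j(4 2 4; -3 0 3)² = 7/1980, sgn -1
4πI² = N·(3j₀)²·(3jₘ)² = 5/121
I = +1·√(0.0413223/4π) = 0.05734392

0.057344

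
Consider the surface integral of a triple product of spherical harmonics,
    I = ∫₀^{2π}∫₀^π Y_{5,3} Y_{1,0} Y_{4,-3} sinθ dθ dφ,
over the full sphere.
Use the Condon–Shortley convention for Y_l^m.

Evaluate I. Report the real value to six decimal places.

Checks pass: Σm=0; 10 even; l₃=4∈[4,6].
(2·5+1)(2·1+1)(2·4+1) = 297
Δ: 2! 8! 0! / 11! → 1/495
sum: t=1:−1/576 = -1/576
3j²(5 1 4; 0 0 0) = Δ·Π!·Σ² = 5/99  (sign -1)
sum: t=1:−1/5040 = -1/5040
3j²(5 1 4; 3 0 -3) = Δ·Π!·Σ² = 16/495  (sign +1)
combine: 4πI² = 297·5/99·16/495 = 16/33
take √, sign -1: I = -0.19642560

-0.196426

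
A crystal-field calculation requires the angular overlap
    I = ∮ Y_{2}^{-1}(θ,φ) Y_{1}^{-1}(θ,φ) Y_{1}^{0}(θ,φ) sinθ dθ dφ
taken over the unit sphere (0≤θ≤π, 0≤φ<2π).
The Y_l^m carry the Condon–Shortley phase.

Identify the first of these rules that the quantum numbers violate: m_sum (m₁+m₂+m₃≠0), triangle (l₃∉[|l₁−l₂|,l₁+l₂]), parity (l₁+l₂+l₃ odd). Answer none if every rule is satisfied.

m_sum

m₁+m₂+m₃ = -1 − 1 + 0 = -2  ✗
triangle: |2−1|=1 ≤ l₃=1 ≤ 2+1=3
parity: l₁+l₂+l₃ = 4 is even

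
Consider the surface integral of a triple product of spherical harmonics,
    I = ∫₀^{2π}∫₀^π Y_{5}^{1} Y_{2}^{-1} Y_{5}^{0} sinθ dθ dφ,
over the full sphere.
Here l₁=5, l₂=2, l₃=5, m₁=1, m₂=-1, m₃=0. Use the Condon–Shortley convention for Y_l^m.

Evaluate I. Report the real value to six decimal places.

Checks pass: Σm=0; 12 even; l₃=5∈[3,7].
(2·5+1)(2·2+1)(2·5+1) = 605
Δ: 2! 8! 2! / 13! → 1/38610
sum: t=0:+1/2880 t=1:−1/576 t=2:+1/2880 = -1/960
3j²(5 2 5; 0 0 0) = Δ·Π!·Σ² = 10/429  (sign +1)
sum: t=0:+1/1152 t=1:−1/1440 = 1/5760
3j²(5 2 5; 1 -1 0) = Δ·Π!·Σ² = 1/858  (sign -1)
combine: 4πI² = 605·10/429·1/858 = 25/1521
take √, sign -1: I = -0.03616600

-0.036166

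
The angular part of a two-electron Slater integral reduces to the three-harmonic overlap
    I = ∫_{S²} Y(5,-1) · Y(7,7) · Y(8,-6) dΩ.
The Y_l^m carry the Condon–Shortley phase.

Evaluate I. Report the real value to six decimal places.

Checks pass: Σm=0; 20 even; l₃=8∈[2,12].
(2·5+1)(2·7+1)(2·8+1) = 2805
Δ: 4! 6! 10! / 21! → 1/814773960
sum: t=0:+1/87091200 t=1:−1/4976640 t=2:+1/2073600 t=3:−1/4976640 t=4:+1/87091200 = 1/9676800
3j²(5 7 8; 0 0 0) = Δ·Π!·Σ² = 360/46189  (sign +1)
sum: t=4:+1/4180377600 = 1/4180377600
3j²(5 7 8; -1 7 -6) = Δ·Π!·Σ² = 143/7752  (sign +1)
combine: 4πI² = 2805·360/46189·143/7752 = 2475/6137
take √, sign +1: I = 0.17914497

0.179145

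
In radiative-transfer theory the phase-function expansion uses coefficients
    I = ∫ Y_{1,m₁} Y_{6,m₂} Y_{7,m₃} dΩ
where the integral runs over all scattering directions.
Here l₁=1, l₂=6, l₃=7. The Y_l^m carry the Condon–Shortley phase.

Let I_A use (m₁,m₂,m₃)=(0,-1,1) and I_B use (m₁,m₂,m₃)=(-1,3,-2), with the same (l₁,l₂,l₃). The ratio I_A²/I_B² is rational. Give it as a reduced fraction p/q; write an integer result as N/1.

Shared (l₁,l₂,l₃)=(1,6,7): N and (l;000)² cancel in I_A²/I_B².
A: Δ = 0!·2!·12!/15! = 1/1365; Racah Σ t=0..0: t=0:+1/604800 = 1/604800; ⇒ 3j(1 6 7; 0 -1 1)² = 16/455, sgn +1
B: Δ = 0!·2!·12!/15! = 1/1365; Racah Σ t=0..0: t=0:+1/4354560 = 1/4354560; ⇒ 3j(1 6 7; -1 3 -2)² = 2/273, sgn -1
I_A²/I_B² = (16/455)/(2/273) = 24/5

24/5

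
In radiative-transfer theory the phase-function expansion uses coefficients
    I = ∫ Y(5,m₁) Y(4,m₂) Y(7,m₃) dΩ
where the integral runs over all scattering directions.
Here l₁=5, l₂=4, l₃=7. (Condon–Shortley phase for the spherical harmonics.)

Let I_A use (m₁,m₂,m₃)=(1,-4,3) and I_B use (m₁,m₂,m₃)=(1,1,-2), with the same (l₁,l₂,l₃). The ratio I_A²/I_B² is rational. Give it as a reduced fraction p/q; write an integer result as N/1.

l's match ⇒ only the (l;m) 3-j factors differ between A and B.
A: triangle coeff Δ(5,4,7) = 1/6126120; Σ_t [0,0]: t=0:+1/829440 = 1/829440; (3j)²=35/2431 [(5 4 7; 1 -4 3)], sign=+1
B: triangle coeff Δ(5,4,7) = 1/6126120; Σ_t [0,2]: t=0:+1/138240 t=1:−1/34560 t=2:+1/103680 = -1/82944; (3j)²=125/9724 [(5 4 7; 1 1 -2)], sign=+1
I_A²/I_B² = (35/2431)/(125/9724) = 28/25

28/25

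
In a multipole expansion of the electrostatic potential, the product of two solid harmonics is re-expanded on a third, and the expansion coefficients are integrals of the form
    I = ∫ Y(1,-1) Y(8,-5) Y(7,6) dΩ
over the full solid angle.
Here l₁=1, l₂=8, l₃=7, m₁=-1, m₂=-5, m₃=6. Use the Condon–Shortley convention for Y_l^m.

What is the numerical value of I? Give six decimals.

-0.052996

Rules hold: Σm=0, L=16 even, 7≤7≤9.
N = 3·17·15 = 765
Δ = 2!·0!·14!/17! = 1/2040
Racah Σ t=1..1: t=1:−1/25401600 = -1/25401600
⇒ 3j(1 8 7; 0 0 0)² = 8/255, sgn +1
Racah Σ t=2..2: t=2:+1/12454041600 = 1/12454041600
⇒ 3j(1 8 7; -1 -5 6)² = 1/680, sgn -1
4πI² = N·(3j₀)²·(3jₘ)² = 3/85
I = -1·√(0.0352941/4π) = -0.05299638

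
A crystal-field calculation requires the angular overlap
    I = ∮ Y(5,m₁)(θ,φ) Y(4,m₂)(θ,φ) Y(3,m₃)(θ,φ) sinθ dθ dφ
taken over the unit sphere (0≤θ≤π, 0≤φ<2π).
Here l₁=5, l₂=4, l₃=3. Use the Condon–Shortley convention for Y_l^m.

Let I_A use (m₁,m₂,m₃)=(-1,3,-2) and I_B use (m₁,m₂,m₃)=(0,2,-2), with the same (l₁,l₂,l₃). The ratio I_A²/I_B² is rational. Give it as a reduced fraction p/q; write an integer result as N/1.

847/960

Shared (l₁,l₂,l₃)=(5,4,3): N and (l;000)² cancel in I_A²/I_B².
A: Δ = 6!·4!·2!/13! = 1/180180; Racah Σ t=5..6: t=5:−1/1440 t=6:+1/17280 = -11/17280; ⇒ 3j(5 4 3; -1 3 -2)² = 11/468, sgn +1
B: Δ = 6!·4!·2!/13! = 1/180180; Racah Σ t=4..5: t=4:+1/576 t=5:−1/2880 = 1/720; ⇒ 3j(5 4 3; 0 2 -2)² = 80/3003, sgn -1
I_A²/I_B² = (11/468)/(80/3003) = 847/960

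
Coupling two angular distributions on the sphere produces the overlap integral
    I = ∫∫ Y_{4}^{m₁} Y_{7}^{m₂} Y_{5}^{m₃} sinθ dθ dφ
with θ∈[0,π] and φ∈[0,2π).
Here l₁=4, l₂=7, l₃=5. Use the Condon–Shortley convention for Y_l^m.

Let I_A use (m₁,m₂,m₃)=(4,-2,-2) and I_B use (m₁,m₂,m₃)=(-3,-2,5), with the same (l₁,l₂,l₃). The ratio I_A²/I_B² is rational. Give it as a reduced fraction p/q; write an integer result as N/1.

l's match ⇒ only the (l;m) 3-j factors differ between A and B.
A: triangle coeff Δ(4,7,5) = 1/6126120; Σ_t [0,0]: t=0:+1/1036800 = 1/1036800; (3j)²=98/12155 [(4 7 5; 4 -2 -2)], sign=-1
B: triangle coeff Δ(4,7,5) = 1/6126120; Σ_t [5,5]: t=5:−1/9676800 = -1/9676800; (3j)²=27/19448 [(4 7 5; -3 -2 5)], sign=-1
I_A²/I_B² = (98/12155)/(27/19448) = 784/135

784/135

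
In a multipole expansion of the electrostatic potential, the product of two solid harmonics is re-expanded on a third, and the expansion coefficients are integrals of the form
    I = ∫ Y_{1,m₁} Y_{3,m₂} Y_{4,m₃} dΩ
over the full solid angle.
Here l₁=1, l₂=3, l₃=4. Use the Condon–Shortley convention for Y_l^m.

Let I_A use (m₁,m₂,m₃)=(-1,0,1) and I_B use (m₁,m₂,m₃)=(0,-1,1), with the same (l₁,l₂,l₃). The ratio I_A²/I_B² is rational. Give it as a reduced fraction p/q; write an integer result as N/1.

2/3

Shared (l₁,l₂,l₃)=(1,3,4): N and (l;000)² cancel in I_A²/I_B².
A: Δ = 0!·2!·6!/9! = 1/252; Racah Σ t=0..0: t=0:+1/72 = 1/72; ⇒ 3j(1 3 4; -1 0 1)² = 5/126, sgn -1
B: Δ = 0!·2!·6!/9! = 1/252; Racah Σ t=0..0: t=0:+1/48 = 1/48; ⇒ 3j(1 3 4; 0 -1 1)² = 5/84, sgn -1
I_A²/I_B² = (5/126)/(5/84) = 2/3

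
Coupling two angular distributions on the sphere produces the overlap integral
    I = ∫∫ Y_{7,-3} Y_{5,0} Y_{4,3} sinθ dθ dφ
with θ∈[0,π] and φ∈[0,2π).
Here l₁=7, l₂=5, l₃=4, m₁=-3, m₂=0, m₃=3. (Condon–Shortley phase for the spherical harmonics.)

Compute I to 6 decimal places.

0.133348

Checks pass: Σm=0; 16 even; l₃=4∈[2,12].
(2·7+1)(2·5+1)(2·4+1) = 1485
Δ: 8! 6! 2! / 17! → 1/6126120
sum: t=3:−1/69120 t=4:+1/20736 t=5:−1/69120 = 1/51840
3j²(7 5 4; 0 0 0) = Δ·Π!·Σ² = 280/21879  (sign +1)
sum: t=4:+1/414720 t=5:−1/172800 = -7/2073600
3j²(7 5 4; -3 0 3) = Δ·Π!·Σ² = 343/29172  (sign +1)
combine: 4πI² = 1485·280/21879·343/29172 = 120050/537251
take √, sign +1: I = 0.13334832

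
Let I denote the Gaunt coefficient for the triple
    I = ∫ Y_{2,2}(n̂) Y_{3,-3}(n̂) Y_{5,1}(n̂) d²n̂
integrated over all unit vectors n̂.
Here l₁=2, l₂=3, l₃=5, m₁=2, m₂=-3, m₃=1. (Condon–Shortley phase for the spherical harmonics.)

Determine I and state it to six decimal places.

Checks pass: Σm=0; 10 even; l₃=5∈[1,5].
(2·2+1)(2·3+1)(2·5+1) = 385
Δ: 0! 4! 6! / 11! → 1/2310
sum: t=0:+1/144 = 1/144
3j²(2 3 5; 0 0 0) = Δ·Π!·Σ² = 10/231  (sign -1)
sum: t=0:+1/17280 = 1/17280
3j²(2 3 5; 2 -3 1) = Δ·Π!·Σ² = 1/2310  (sign +1)
combine: 4πI² = 385·10/231·1/2310 = 5/693
take √, sign -1: I = -0.02396147

-0.023961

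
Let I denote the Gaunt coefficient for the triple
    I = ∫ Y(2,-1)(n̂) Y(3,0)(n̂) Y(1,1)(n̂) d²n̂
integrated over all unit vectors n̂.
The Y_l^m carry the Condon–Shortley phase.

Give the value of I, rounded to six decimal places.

Rules hold: Σm=0, L=6 even, 1≤1≤5.
N = 5·7·3 = 105
Δ = 4!·0!·2!/7! = 1/105
Racah Σ t=2..2: t=2:+1/4 = 1/4
⇒ 3j(2 3 1; 0 0 0)² = 3/35, sgn -1
Racah Σ t=3..3: t=3:−1/12 = -1/12
⇒ 3j(2 3 1; -1 0 1)² = 1/35, sgn -1
4πI² = N·(3j₀)²·(3jₘ)² = 9/35
I = +1·√(0.257143/4π) = 0.14304817

0.143048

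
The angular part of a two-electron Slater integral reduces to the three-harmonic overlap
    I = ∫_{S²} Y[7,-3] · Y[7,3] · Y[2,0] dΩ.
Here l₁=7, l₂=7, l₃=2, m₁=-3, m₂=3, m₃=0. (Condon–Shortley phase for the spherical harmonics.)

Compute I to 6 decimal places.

-0.082772

Rules hold: Σm=0, L=16 even, 0≤2≤14.
N = 15·15·5 = 1125
Δ = 12!·2!·2!/17! = 1/185640
Racah Σ t=5..7: t=5:−1/2419200 t=6:+1/518400 t=7:−1/2419200 = 1/907200
⇒ 3j(7 7 2; 0 0 0)² = 56/3315, sgn +1
Racah Σ t=8..10: t=8:+1/3870720 t=9:−1/2177280 t=10:+1/29030400 = -29/174182400
⇒ 3j(7 7 2; -3 3 0)² = 841/185640, sgn -1
4πI² = N·(3j₀)²·(3jₘ)² = 4205/48841
I = -1·√(0.0860957/4π) = -0.08277245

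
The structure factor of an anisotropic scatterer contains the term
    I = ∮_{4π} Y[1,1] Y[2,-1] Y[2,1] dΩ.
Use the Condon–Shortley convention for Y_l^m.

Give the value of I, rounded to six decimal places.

0.000000

m-sum = 1 − 1 + 1 = 1 ≠ 0 ⇒ I = 0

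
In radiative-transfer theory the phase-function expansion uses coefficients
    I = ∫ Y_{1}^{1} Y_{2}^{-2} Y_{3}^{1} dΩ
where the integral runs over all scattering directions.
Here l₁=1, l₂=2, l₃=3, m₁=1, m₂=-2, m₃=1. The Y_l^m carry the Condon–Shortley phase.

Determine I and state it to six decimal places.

Checks pass: Σm=0; 6 even; l₃=3∈[1,3].
(2·1+1)(2·2+1)(2·3+1) = 105
Δ: 0! 2! 4! / 7! → 1/105
sum: t=0:+1/4 = 1/4
3j²(1 2 3; 0 0 0) = Δ·Π!·Σ² = 3/35  (sign -1)
sum: t=0:+1/48 = 1/48
3j²(1 2 3; 1 -2 1) = Δ·Π!·Σ² = 1/105  (sign +1)
combine: 4πI² = 105·3/35·1/105 = 3/35
take √, sign -1: I = -0.08258890

-0.082589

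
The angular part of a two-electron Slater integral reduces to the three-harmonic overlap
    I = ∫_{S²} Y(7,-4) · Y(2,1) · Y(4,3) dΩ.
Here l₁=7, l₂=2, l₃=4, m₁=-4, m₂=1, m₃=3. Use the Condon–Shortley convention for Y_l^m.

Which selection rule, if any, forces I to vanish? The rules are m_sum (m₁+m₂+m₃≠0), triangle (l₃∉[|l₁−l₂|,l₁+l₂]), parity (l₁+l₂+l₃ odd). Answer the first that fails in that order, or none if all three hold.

m₁+m₂+m₃ = -4 + 1 + 3 = 0  ✓
triangle: |7−2|=5 ≤ l₃=4 ≤ 7+2=9  ✗
parity: l₁+l₂+l₃ = 13 is odd

triangle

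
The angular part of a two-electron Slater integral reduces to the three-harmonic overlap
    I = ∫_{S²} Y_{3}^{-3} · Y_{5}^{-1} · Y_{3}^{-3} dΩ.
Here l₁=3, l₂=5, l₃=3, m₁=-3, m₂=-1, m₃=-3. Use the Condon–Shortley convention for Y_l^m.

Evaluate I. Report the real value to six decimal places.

0.000000

Σmᵢ = -7 ≠ 0, so the φ-integral vanishes; I = 0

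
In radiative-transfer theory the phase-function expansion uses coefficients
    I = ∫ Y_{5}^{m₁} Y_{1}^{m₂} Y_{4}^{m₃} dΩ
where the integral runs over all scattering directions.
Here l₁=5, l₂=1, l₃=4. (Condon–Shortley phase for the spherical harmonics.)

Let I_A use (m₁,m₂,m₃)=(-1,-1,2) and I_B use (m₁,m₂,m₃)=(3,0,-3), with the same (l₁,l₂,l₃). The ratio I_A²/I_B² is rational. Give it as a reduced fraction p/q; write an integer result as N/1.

3/8

Same 5,1,4: normalisation and zero-m 3j drop out of the ratio.
A: Δ: 2! 8! 0! / 11! → 1/495; sum: t=0:+1/2880 = 1/2880; 3j²(5 1 4; -1 -1 2) = Δ·Π!·Σ² = 2/165  (sign +1)
B: Δ: 2! 8! 0! / 11! → 1/495; sum: t=1:−1/5040 = -1/5040; 3j²(5 1 4; 3 0 -3) = Δ·Π!·Σ² = 16/495  (sign +1)
I_A²/I_B² = (2/165)/(16/495) = 3/8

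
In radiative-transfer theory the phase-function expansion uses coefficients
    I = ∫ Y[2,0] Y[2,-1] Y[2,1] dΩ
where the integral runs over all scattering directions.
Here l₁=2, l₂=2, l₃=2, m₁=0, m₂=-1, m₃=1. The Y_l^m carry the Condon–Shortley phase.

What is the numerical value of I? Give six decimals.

Rules hold: Σm=0, L=6 even, 0≤2≤4.
N = 5·5·5 = 125
Δ = 2!·2!·2!/7! = 1/630
Racah Σ t=0..2: t=0:+1/8 t=1:−1/1 t=2:+1/8 = -3/4
⇒ 3j(2 2 2; 0 0 0)² = 2/35, sgn -1
Racah Σ t=0..1: t=0:+1/4 t=1:−1/2 = -1/4
⇒ 3j(2 2 2; 0 -1 1)² = 1/70, sgn +1
4πI² = N·(3j₀)²·(3jₘ)² = 5/49
I = -1·√(0.102041/4π) = -0.09011188

-0.090112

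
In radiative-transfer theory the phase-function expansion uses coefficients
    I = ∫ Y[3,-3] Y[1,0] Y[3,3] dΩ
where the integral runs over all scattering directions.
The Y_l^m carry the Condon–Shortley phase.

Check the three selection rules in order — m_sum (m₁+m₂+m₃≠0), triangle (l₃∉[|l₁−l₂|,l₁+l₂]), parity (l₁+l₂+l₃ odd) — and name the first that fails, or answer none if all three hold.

m₁+m₂+m₃ = -3 + 0 + 3 = 0  ✓
triangle: |3−1|=2 ≤ l₃=3 ≤ 3+1=4  ✓
parity: l₁+l₂+l₃ = 7 is odd  ✗

parity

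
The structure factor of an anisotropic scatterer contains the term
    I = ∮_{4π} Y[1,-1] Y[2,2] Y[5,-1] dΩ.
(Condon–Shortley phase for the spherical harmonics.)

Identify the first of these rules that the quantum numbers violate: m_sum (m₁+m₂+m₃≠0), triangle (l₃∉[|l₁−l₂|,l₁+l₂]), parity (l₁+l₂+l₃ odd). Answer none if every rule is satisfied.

triangle

azimuthal sum: -1 + 2 − 1 = 0  ✓
1 ≤ 5 ≤ 3 (triangle on l)  ✗
L = 1 + 2 + 5 = 8 (even)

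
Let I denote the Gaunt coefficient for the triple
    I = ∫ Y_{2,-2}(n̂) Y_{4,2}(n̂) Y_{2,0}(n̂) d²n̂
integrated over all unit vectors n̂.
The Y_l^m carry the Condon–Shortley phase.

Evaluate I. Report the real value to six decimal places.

0.156078

Checks pass: Σm=0; 8 even; l₃=2∈[2,6].
(2·2+1)(2·4+1)(2·2+1) = 225
Δ: 4! 0! 4! / 9! → 1/630
sum: t=2:+1/16 = 1/16
3j²(2 4 2; 0 0 0) = Δ·Π!·Σ² = 2/35  (sign +1)
sum: t=4:+1/96 = 1/96
3j²(2 4 2; -2 2 0) = Δ·Π!·Σ² = 1/42  (sign +1)
combine: 4πI² = 225·2/35·1/42 = 15/49
take √, sign +1: I = 0.15607835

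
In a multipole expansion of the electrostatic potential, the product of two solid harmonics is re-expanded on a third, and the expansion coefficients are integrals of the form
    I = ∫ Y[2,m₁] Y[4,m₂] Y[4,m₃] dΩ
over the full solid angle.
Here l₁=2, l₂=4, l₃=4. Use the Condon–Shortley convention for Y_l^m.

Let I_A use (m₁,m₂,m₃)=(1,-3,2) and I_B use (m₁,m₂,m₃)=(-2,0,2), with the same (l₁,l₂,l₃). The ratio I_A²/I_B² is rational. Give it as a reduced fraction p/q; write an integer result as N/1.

35/36

Shared (l₁,l₂,l₃)=(2,4,4): N and (l;000)² cancel in I_A²/I_B².
A: Δ = 2!·2!·6!/11! = 1/13860; Racah Σ t=0..1: t=0:+1/240 t=1:−1/1440 = 1/288; ⇒ 3j(2 4 4; 1 -3 2)² = 5/132, sgn +1
B: Δ = 2!·2!·6!/11! = 1/13860; Racah Σ t=2..2: t=2:+1/192 = 1/192; ⇒ 3j(2 4 4; -2 0 2)² = 3/77, sgn +1
I_A²/I_B² = (5/132)/(3/77) = 35/36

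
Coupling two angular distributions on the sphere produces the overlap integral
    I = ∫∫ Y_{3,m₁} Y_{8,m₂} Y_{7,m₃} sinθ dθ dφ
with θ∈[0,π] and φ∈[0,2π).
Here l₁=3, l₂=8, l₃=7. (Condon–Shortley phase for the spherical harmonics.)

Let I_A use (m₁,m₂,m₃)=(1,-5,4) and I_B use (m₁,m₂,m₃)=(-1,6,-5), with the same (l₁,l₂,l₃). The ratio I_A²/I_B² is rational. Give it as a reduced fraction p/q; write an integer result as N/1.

3481/672

Same 3,8,7: normalisation and zero-m 3j drop out of the ratio.
A: Δ: 4! 2! 12! / 19! → 1/5290740; sum: t=0:+1/104509440 t=1:−1/43545600 t=2:+1/319334400 = -59/5748019200; 3j²(3 8 7; 1 -5 4) = Δ·Π!·Σ² = 3481/406980  (sign +1)
B: Δ: 4! 2! 12! / 19! → 1/5290740; sum: t=2:+1/3832012800 t=3:−1/239500800 t=4:+1/348364800 = -1/958003200; 3j²(3 8 7; -1 6 -5) = Δ·Π!·Σ² = 8/4845  (sign -1)
I_A²/I_B² = (3481/406980)/(8/4845) = 3481/672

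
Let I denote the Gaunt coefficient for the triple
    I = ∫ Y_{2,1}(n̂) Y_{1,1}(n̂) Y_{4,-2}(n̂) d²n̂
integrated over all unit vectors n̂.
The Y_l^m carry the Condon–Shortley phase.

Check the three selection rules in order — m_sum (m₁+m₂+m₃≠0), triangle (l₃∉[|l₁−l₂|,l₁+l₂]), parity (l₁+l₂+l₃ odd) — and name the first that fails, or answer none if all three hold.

triangle

m₁+m₂+m₃ = 1 + 1 − 2 = 0  ✓
triangle: |2−1|=1 ≤ l₃=4 ≤ 2+1=3  ✗
parity: l₁+l₂+l₃ = 7 is odd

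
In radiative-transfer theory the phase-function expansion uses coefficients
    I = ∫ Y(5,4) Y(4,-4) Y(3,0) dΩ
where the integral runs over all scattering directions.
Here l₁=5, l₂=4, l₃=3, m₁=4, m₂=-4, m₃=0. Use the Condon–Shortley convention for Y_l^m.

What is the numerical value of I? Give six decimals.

m-sum 0 ✓  L=12 even ✓  1≤3≤9 ✓
Π(2lᵢ+1) = 11×9×7 = 693
triangle coeff Δ(5,4,3) = 1/180180
Σ_t [2,4]: t=2:+1/576 t=3:−1/144 t=4:+1/576 = -1/288
(3j)²=20/1001 [(5 4 3; 0 0 0)], sign=+1
Σ_t [0,0]: t=0:+1/8640 = 1/8640
(3j)²=28/715 [(5 4 3; 4 -4 0)], sign=-1
⇒ 4πI² = 1008/1859
I = (-1)√(1008/1859/(4π)) = -0.20772350

-0.207724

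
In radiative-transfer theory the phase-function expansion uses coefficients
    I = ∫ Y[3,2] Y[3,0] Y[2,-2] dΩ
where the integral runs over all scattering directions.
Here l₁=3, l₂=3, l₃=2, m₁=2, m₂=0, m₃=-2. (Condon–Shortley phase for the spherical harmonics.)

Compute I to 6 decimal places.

Checks pass: Σm=0; 8 even; l₃=2∈[0,6].
(2·3+1)(2·3+1)(2·2+1) = 245
Δ: 4! 2! 2! / 9! → 1/3780
sum: t=1:−1/24 t=2:+1/4 t=3:−1/24 = 1/6
3j²(3 3 2; 0 0 0) = Δ·Π!·Σ² = 4/105  (sign +1)
sum: t=1:−1/24 = -1/24
3j²(3 3 2; 2 0 -2) = Δ·Π!·Σ² = 1/21  (sign -1)
combine: 4πI² = 245·4/105·1/21 = 4/9
take √, sign -1: I = -0.18806319

-0.188063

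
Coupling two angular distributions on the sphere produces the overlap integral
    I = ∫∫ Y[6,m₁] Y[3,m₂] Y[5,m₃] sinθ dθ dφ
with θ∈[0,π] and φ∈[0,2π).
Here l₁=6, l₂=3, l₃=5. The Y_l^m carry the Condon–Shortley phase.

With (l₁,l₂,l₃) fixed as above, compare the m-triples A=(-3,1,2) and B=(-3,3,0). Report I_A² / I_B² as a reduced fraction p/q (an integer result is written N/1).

l's match ⇒ only the (l;m) 3-j factors differ between A and B.
A: triangle coeff Δ(6,3,5) = 1/675675; Σ_t [2,4]: t=2:+1/40320 t=3:−1/8640 t=4:+1/34560 = -1/16128; (3j)²=18/1001 [(6 3 5; -3 1 2)], sign=+1
B: triangle coeff Δ(6,3,5) = 1/675675; Σ_t [4,4]: t=4:+1/34560 = 1/34560; (3j)²=4/143 [(6 3 5; -3 3 0)], sign=-1
I_A²/I_B² = (18/1001)/(4/143) = 9/14

9/14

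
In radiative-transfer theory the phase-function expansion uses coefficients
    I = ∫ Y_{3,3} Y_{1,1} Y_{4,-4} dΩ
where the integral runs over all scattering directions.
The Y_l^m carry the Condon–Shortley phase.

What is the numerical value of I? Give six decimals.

0.325735

m-sum 0 ✓  L=8 even ✓  2≤4≤4 ✓
Π(2lᵢ+1) = 7×3×9 = 189
triangle coeff Δ(3,1,4) = 1/252
Σ_t [0,0]: t=0:+1/36 = 1/36
(3j)²=4/63 [(3 1 4; 0 0 0)], sign=+1
Σ_t [0,0]: t=0:+1/1440 = 1/1440
(3j)²=1/9 [(3 1 4; 3 1 -4)], sign=+1
⇒ 4πI² = 4/3
I = (+1)√(4/3/(4π)) = 0.32573501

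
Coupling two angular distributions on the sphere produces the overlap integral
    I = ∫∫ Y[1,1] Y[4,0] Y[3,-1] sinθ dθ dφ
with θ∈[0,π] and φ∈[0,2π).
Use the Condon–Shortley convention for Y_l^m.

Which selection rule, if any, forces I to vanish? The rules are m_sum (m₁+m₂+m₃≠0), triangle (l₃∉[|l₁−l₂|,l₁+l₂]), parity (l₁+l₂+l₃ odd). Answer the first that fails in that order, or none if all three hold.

none

m₁+m₂+m₃ = 1 + 0 − 1 = 0  ✓
triangle: |1−4|=3 ≤ l₃=3 ≤ 1+4=5  ✓
parity: l₁+l₂+l₃ = 8 is even  ✓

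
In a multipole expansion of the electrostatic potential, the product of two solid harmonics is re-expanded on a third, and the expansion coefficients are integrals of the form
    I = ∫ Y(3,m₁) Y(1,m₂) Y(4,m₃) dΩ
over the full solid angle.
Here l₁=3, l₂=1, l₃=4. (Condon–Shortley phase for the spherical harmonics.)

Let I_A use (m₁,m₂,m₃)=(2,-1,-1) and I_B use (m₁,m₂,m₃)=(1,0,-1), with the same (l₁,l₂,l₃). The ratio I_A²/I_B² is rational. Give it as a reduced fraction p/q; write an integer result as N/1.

Same 3,1,4: normalisation and zero-m 3j drop out of the ratio.
A: Δ: 0! 6! 2! / 9! → 1/252; sum: t=0:+1/240 = 1/240; 3j²(3 1 4; 2 -1 -1) = Δ·Π!·Σ² = 1/84  (sign -1)
B: Δ: 0! 6! 2! / 9! → 1/252; sum: t=0:+1/48 = 1/48; 3j²(3 1 4; 1 0 -1) = Δ·Π!·Σ² = 5/84  (sign -1)
I_A²/I_B² = (1/84)/(5/84) = 1/5

1/5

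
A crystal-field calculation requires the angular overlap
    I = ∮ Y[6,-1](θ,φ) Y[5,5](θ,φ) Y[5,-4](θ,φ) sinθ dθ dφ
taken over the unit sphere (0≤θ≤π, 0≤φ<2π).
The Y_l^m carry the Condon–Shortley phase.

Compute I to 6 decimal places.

-0.094319

m-sum 0 ✓  L=16 even ✓  1≤5≤11 ✓
Π(2lᵢ+1) = 13×11×11 = 1573
triangle coeff Δ(6,5,5) = 1/28588560
Σ_t [1,5]: t=1:−1/345600 t=2:+1/13824 t=3:−1/5184 t=4:+1/13824 t=5:−1/345600 = -7/129600
(3j)²=80/7293 [(6 5 5; 0 0 0)], sign=+1
Σ_t [6,6]: t=6:+1/2073600 = 1/2073600
(3j)²=63/9724 [(6 5 5; -1 5 -4)], sign=-1
⇒ 4πI² = 420/3757
I = (-1)√(420/3757/(4π)) = -0.09431898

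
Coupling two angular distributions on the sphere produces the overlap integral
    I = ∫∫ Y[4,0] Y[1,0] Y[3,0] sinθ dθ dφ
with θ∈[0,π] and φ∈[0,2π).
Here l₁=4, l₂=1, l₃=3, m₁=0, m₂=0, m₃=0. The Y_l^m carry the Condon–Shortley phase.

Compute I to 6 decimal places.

0.246233

Rules hold: Σm=0, L=8 even, 3≤3≤5.
N = 9·3·7 = 189
Δ = 2!·6!·0!/9! = 1/252
Racah Σ t=1..1: t=1:−1/36 = -1/36
⇒ 3j(4 1 3; 0 0 0)² = 4/63, sgn +1
(m-triple is (0,0,0) — same symbol as above.)
4πI² = N·(3j₀)²·(3jₘ)² = 16/21
I = +1·√(0.761905/4π) = 0.24623252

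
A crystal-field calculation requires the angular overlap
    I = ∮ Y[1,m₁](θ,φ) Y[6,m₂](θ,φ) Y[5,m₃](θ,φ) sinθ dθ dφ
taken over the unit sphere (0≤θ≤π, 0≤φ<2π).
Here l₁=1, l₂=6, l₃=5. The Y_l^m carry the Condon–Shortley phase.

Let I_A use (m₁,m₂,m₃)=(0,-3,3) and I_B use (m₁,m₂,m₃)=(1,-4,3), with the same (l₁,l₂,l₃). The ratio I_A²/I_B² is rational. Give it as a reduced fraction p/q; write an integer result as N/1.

Shared (l₁,l₂,l₃)=(1,6,5): N and (l;000)² cancel in I_A²/I_B².
A: Δ = 2!·0!·10!/13! = 1/858; Racah Σ t=1..1: t=1:−1/80640 = -1/80640; ⇒ 3j(1 6 5; 0 -3 3)² = 9/286, sgn -1
B: Δ = 2!·0!·10!/13! = 1/858; Racah Σ t=0..0: t=0:+1/161280 = 1/161280; ⇒ 3j(1 6 5; 1 -4 3)² = 15/286, sgn +1
I_A²/I_B² = (9/286)/(15/286) = 3/5

3/5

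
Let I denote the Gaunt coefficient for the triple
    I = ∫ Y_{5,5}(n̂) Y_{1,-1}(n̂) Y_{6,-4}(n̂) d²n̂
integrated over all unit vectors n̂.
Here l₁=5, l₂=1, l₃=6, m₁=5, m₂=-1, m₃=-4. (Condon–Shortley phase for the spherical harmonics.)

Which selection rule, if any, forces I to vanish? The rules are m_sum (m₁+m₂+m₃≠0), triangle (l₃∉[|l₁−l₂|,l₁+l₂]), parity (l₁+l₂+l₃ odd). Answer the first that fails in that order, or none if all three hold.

Σmᵢ = 0  ✓
l₃∈[|l₁−l₂|,l₁+l₂]=[4,6], have l₃=6  ✓
Σlᵢ = 12 ⇒ even  ✓

none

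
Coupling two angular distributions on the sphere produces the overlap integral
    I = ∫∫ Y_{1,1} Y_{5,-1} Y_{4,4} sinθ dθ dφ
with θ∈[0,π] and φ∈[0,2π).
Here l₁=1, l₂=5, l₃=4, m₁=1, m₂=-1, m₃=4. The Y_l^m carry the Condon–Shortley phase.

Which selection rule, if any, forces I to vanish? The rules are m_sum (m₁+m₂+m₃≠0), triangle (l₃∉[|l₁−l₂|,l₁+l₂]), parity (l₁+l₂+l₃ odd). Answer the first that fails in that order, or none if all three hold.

azimuthal sum: 1 − 1 + 4 = 4  ✗
4 ≤ 4 ≤ 6 (triangle on l)
L = 1 + 5 + 4 = 10 (even)

m_sum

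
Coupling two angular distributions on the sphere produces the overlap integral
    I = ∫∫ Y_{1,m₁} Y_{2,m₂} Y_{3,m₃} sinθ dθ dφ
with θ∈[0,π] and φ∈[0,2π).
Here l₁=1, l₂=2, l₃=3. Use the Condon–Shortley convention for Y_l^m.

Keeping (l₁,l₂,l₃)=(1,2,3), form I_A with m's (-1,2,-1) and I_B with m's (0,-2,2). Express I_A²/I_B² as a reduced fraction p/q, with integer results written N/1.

Shared (l₁,l₂,l₃)=(1,2,3): N and (l;000)² cancel in I_A²/I_B².
A: Δ = 0!·2!·4!/7! = 1/105; Racah Σ t=0..0: t=0:+1/48 = 1/48; ⇒ 3j(1 2 3; -1 2 -1)² = 1/105, sgn +1
B: Δ = 0!·2!·4!/7! = 1/105; Racah Σ t=0..0: t=0:+1/24 = 1/24; ⇒ 3j(1 2 3; 0 -2 2)² = 1/21, sgn -1
I_A²/I_B² = (1/105)/(1/21) = 1/5

1/5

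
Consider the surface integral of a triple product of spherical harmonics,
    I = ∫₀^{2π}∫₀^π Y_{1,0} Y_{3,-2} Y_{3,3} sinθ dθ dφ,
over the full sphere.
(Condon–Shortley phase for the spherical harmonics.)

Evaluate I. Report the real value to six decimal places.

0.000000

m-sum = 0 − 2 + 3 = 1 ≠ 0 ⇒ I = 0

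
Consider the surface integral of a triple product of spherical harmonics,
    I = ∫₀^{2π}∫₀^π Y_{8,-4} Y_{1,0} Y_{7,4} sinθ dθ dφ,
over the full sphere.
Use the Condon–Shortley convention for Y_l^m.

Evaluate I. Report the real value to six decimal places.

Rules hold: Σm=0, L=16 even, 7≤7≤9.
N = 17·3·15 = 765
Δ = 2!·14!·0!/17! = 1/2040
Racah Σ t=1..1: t=1:−1/25401600 = -1/25401600
⇒ 3j(8 1 7; 0 0 0)² = 8/255, sgn +1
Racah Σ t=1..1: t=1:−1/239500800 = -1/239500800
⇒ 3j(8 1 7; -4 0 4)² = 2/85, sgn +1
4πI² = N·(3j₀)²·(3jₘ)² = 48/85
I = +1·√(0.564706/4π) = 0.21198553

0.211986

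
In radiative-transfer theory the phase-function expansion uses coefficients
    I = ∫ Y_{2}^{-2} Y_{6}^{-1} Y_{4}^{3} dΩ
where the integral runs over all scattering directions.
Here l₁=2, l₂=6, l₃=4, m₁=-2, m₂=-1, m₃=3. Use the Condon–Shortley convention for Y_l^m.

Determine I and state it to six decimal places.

m-sum 0 ✓  L=12 even ✓  4≤4≤8 ✓
Π(2lᵢ+1) = 5×13×9 = 585
triangle coeff Δ(2,6,4) = 1/6435
Σ_t [2,2]: t=2:+1/2304 = 1/2304
(3j)²=5/143 [(2 6 4; 0 0 0)], sign=+1
Σ_t [4,4]: t=4:+1/120960 = 1/120960
(3j)²=1/1287 [(2 6 4; -2 -1 3)], sign=-1
⇒ 4πI² = 25/1573
I = (-1)√(25/1573/(4π)) = -0.03556319

-0.035563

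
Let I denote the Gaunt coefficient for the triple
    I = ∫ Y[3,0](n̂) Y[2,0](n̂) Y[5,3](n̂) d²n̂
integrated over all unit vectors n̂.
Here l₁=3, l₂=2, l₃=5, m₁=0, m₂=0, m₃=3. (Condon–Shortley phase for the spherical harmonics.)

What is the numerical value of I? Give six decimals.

0.000000

m-sum = 0 + 0 + 3 = 3 ≠ 0 ⇒ I = 0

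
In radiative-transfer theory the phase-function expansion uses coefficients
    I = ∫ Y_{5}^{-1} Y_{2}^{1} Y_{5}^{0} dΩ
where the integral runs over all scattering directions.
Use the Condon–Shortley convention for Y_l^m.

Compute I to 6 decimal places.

-0.036166

Rules hold: Σm=0, L=12 even, 3≤5≤7.
N = 11·5·11 = 605
Δ = 2!·8!·2!/13! = 1/38610
Racah Σ t=0..2: t=0:+1/2880 t=1:−1/576 t=2:+1/2880 = -1/960
⇒ 3j(5 2 5; 0 0 0)² = 10/429, sgn +1
Racah Σ t=1..2: t=1:−1/1440 t=2:+1/1152 = 1/5760
⇒ 3j(5 2 5; -1 1 0)² = 1/858, sgn -1
4πI² = N·(3j₀)²·(3jₘ)² = 25/1521
I = -1·√(0.0164366/4π) = -0.03616600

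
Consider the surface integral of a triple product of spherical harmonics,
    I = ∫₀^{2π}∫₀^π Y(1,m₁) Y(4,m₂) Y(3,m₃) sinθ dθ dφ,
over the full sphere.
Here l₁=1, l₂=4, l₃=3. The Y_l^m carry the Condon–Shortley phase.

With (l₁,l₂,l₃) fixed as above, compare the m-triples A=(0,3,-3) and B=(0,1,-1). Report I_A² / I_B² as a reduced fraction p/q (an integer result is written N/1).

7/15

Same 1,4,3: normalisation and zero-m 3j drop out of the ratio.
A: Δ: 2! 0! 6! / 9! → 1/252; sum: t=1:−1/720 = -1/720; 3j²(1 4 3; 0 3 -3) = Δ·Π!·Σ² = 1/36  (sign -1)
B: Δ: 2! 0! 6! / 9! → 1/252; sum: t=1:−1/48 = -1/48; 3j²(1 4 3; 0 1 -1) = Δ·Π!·Σ² = 5/84  (sign -1)
I_A²/I_B² = (1/36)/(5/84) = 7/15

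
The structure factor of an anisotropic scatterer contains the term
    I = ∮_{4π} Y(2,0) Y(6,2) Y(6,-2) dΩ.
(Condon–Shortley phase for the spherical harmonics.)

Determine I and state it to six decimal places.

0.114688

m-sum 0 ✓  L=14 even ✓  4≤6≤8 ✓
Π(2lᵢ+1) = 5×13×13 = 845
triangle coeff Δ(2,6,6) = 1/90090
Σ_t [0,2]: t=0:+1/69120 t=1:−1/14400 t=2:+1/69120 = -7/172800
(3j)²=14/715 [(2 6 6; 0 0 0)], sign=-1
Σ_t [0,2]: t=0:+1/322560 t=1:−1/30240 t=2:+1/69120 = -1/64512
(3j)²=10/1001 [(2 6 6; 0 2 -2)], sign=-1
⇒ 4πI² = 20/121
I = (+1)√(20/121/(4π)) = 0.11468784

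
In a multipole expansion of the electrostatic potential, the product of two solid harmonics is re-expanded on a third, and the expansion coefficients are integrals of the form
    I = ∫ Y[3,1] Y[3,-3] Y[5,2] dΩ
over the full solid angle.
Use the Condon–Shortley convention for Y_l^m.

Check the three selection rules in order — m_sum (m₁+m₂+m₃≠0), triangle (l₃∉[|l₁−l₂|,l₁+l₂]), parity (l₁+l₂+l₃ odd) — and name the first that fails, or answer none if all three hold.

parity

azimuthal sum: 1 − 3 + 2 = 0  ✓
0 ≤ 5 ≤ 6 (triangle on l)  ✓
L = 3 + 3 + 5 = 11 (odd)  ✗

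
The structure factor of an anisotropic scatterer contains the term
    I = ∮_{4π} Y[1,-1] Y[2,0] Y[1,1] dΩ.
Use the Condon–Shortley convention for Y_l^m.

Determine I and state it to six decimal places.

Checks pass: Σm=0; 4 even; l₃=1∈[1,3].
(2·1+1)(2·2+1)(2·1+1) = 45
Δ: 2! 0! 2! / 5! → 1/30
sum: t=1:−1/1 = -1/1
3j²(1 2 1; 0 0 0) = Δ·Π!·Σ² = 2/15  (sign +1)
sum: t=2:+1/4 = 1/4
3j²(1 2 1; -1 0 1) = Δ·Π!·Σ² = 1/30  (sign +1)
combine: 4πI² = 45·2/15·1/30 = 1/5
take √, sign +1: I = 0.12615663

0.126157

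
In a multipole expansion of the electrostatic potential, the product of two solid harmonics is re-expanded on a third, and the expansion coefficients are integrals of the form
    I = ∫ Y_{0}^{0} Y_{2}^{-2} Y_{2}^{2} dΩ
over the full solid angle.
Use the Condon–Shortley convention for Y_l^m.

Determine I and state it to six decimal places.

0.282095

Checks pass: Σm=0; 4 even; l₃=2∈[2,2].
(2·0+1)(2·2+1)(2·2+1) = 25
Δ: 0! 0! 4! / 5! → 1/5
sum: t=0:+1/4 = 1/4
3j²(0 2 2; 0 0 0) = Δ·Π!·Σ² = 1/5  (sign +1)
sum: t=0:+1/24 = 1/24
3j²(0 2 2; 0 -2 2) = Δ·Π!·Σ² = 1/5  (sign +1)
combine: 4πI² = 25·1/5·1/5 = 1/1
take √, sign +1: I = 0.28209479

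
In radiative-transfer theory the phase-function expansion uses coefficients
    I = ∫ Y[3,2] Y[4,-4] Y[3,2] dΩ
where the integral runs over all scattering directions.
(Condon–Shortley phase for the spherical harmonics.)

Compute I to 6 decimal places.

Checks pass: Σm=0; 10 even; l₃=3∈[1,7].
(2·3+1)(2·4+1)(2·3+1) = 441
Δ: 4! 2! 4! / 11! → 1/34650
sum: t=1:−1/72 t=2:+1/16 t=3:−1/72 = 5/144
3j²(3 4 3; 0 0 0) = Δ·Π!·Σ² = 2/77  (sign -1)
sum: t=0:+1/576 = 1/576
3j²(3 4 3; 2 -4 2) = Δ·Π!·Σ² = 5/99  (sign -1)
combine: 4πI² = 441·2/77·5/99 = 70/121
take √, sign +1: I = 0.21456131

0.214561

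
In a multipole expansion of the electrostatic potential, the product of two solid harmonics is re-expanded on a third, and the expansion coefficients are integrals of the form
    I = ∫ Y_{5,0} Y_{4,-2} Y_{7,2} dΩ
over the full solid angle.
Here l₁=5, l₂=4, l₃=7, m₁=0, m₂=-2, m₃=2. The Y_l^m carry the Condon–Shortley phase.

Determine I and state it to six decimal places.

Rules hold: Σm=0, L=16 even, 1≤7≤9.
N = 11·9·15 = 1485
Δ = 2!·8!·6!/17! = 1/6126120
Racah Σ t=0..2: t=0:+1/69120 t=1:−1/20736 t=2:+1/69120 = -1/51840
⇒ 3j(5 4 7; 0 0 0)² = 280/21879, sgn +1
Racah Σ t=0..2: t=0:+1/69120 t=1:−1/69120 t=2:+1/1036800 = 1/1036800
⇒ 3j(5 4 7; 0 -2 2)² = 1/7293, sgn -1
4πI² = N·(3j₀)²·(3jₘ)² = 1400/537251
I = -1·√(0.00260586/4π) = -0.01440026

-0.014400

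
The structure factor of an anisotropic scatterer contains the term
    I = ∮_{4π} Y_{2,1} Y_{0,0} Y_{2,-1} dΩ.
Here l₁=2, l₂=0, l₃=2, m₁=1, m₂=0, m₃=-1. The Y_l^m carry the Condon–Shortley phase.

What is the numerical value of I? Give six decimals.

Checks pass: Σm=0; 4 even; l₃=2∈[2,2].
(2·2+1)(2·0+1)(2·2+1) = 25
Δ: 0! 4! 0! / 5! → 1/5
sum: t=0:+1/4 = 1/4
3j²(2 0 2; 0 0 0) = Δ·Π!·Σ² = 1/5  (sign +1)
sum: t=0:+1/6 = 1/6
3j²(2 0 2; 1 0 -1) = Δ·Π!·Σ² = 1/5  (sign -1)
combine: 4πI² = 25·1/5·1/5 = 1/1
take √, sign -1: I = -0.28209479

-0.282095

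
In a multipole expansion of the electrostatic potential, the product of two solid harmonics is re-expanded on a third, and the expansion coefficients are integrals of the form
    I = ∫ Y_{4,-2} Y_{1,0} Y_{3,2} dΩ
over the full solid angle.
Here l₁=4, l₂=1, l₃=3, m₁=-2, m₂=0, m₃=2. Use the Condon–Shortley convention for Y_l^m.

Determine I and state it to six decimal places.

0.213244

Rules hold: Σm=0, L=8 even, 3≤3≤5.
N = 9·3·7 = 189
Δ = 2!·6!·0!/9! = 1/252
Racah Σ t=1..1: t=1:−1/36 = -1/36
⇒ 3j(4 1 3; 0 0 0)² = 4/63, sgn +1
Racah Σ t=1..1: t=1:−1/120 = -1/120
⇒ 3j(4 1 3; -2 0 2)² = 1/21, sgn +1
4πI² = N·(3j₀)²·(3jₘ)² = 4/7
I = +1·√(0.571429/4π) = 0.21324362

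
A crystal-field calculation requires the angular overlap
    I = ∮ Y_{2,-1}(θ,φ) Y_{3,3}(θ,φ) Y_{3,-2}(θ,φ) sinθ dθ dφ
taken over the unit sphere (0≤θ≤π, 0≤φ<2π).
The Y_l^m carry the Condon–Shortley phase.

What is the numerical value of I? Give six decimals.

Rules hold: Σm=0, L=8 even, 1≤3≤5.
N = 5·7·7 = 245
Δ = 2!·2!·4!/9! = 1/3780
Racah Σ t=0..2: t=0:+1/24 t=1:−1/4 t=2:+1/24 = -1/6
⇒ 3j(2 3 3; 0 0 0)² = 4/105, sgn +1
Racah Σ t=2..2: t=2:+1/48 = 1/48
⇒ 3j(2 3 3; -1 3 -2)² = 5/84, sgn -1
4πI² = N·(3j₀)²·(3jₘ)² = 5/9
I = -1·√(0.555556/4π) = -0.21026104

-0.210261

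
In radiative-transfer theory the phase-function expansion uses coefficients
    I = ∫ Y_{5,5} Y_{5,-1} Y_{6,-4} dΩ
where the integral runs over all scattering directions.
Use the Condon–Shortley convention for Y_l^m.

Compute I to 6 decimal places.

Rules hold: Σm=0, L=16 even, 0≤6≤10.
N = 11·11·13 = 1573
Δ = 4!·6!·6!/17! = 1/28588560
Racah Σ t=0..4: t=0:+1/345600 t=1:−1/13824 t=2:+1/5184 t=3:−1/13824 t=4:+1/345600 = 7/129600
⇒ 3j(5 5 6; 0 0 0)² = 80/7293, sgn +1
Racah Σ t=0..0: t=0:+1/829440 = 1/829440
⇒ 3j(5 5 6; 5 -1 -4)² = 225/9724, sgn +1
4πI² = N·(3j₀)²·(3jₘ)² = 1500/3757
I = +1·√(0.399255/4π) = 0.17824613

0.178246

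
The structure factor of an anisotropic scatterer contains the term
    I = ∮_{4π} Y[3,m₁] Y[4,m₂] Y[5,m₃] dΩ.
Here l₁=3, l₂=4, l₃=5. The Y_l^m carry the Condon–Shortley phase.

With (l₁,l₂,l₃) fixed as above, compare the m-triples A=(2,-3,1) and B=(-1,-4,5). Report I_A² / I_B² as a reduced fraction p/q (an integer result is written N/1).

121/168

Same 3,4,5: normalisation and zero-m 3j drop out of the ratio.
A: Δ: 2! 4! 6! / 13! → 1/180180; sum: t=0:+1/1440 t=1:−1/17280 = 11/17280; 3j²(3 4 5; 2 -3 1) = Δ·Π!·Σ² = 11/468  (sign +1)
B: Δ: 2! 4! 6! / 13! → 1/180180; sum: t=0:+1/34560 = 1/34560; 3j²(3 4 5; -1 -4 5) = Δ·Π!·Σ² = 14/429  (sign +1)
I_A²/I_B² = (11/468)/(14/429) = 121/168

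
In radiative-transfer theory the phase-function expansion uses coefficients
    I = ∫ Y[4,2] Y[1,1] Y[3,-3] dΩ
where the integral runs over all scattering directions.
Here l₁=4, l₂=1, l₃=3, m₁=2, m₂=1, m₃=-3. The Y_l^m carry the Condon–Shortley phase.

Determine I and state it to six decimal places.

Checks pass: Σm=0; 8 even; l₃=3∈[3,5].
(2·4+1)(2·1+1)(2·3+1) = 189
Δ: 2! 6! 0! / 9! → 1/252
sum: t=1:−1/36 = -1/36
3j²(4 1 3; 0 0 0) = Δ·Π!·Σ² = 4/63  (sign +1)
sum: t=2:+1/1440 = 1/1440
3j²(4 1 3; 2 1 -3) = Δ·Π!·Σ² = 1/252  (sign +1)
combine: 4πI² = 189·4/63·1/252 = 1/21
take √, sign +1: I = 0.06155813

0.061558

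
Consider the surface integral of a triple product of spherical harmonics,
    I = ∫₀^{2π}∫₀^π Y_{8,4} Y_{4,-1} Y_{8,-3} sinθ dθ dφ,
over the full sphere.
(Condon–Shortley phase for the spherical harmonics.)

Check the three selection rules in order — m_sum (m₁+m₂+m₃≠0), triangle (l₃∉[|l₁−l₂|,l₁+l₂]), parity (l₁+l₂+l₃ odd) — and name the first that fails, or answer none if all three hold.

Σmᵢ = 0  ✓
l₃∈[|l₁−l₂|,l₁+l₂]=[4,12], have l₃=8  ✓
Σlᵢ = 20 ⇒ even  ✓

none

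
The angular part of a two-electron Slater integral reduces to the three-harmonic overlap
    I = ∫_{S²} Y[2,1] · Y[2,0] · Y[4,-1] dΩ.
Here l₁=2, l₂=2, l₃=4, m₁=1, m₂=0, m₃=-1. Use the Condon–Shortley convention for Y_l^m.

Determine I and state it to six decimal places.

m-sum 0 ✓  L=8 even ✓  0≤4≤4 ✓
Π(2lᵢ+1) = 5×5×9 = 225
triangle coeff Δ(2,2,4) = 1/630
Σ_t [0,0]: t=0:+1/16 = 1/16
(3j)²=2/35 [(2 2 4; 0 0 0)], sign=+1
Σ_t [0,0]: t=0:+1/24 = 1/24
(3j)²=1/21 [(2 2 4; 1 0 -1)], sign=-1
⇒ 4πI² = 30/49
I = (-1)√(30/49/(4π)) = -0.22072812

-0.220728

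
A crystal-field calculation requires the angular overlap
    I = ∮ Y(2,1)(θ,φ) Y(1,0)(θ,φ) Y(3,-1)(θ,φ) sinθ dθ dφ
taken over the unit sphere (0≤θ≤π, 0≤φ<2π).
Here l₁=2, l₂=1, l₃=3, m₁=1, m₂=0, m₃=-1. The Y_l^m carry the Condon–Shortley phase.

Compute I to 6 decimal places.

-0.233597

m-sum 0 ✓  L=6 even ✓  1≤3≤3 ✓
Π(2lᵢ+1) = 5×3×7 = 105
triangle coeff Δ(2,1,3) = 1/105
Σ_t [0,0]: t=0:+1/4 = 1/4
(3j)²=3/35 [(2 1 3; 0 0 0)], sign=-1
Σ_t [0,0]: t=0:+1/6 = 1/6
(3j)²=8/105 [(2 1 3; 1 0 -1)], sign=+1
⇒ 4πI² = 24/35
I = (-1)√(24/35/(4π)) = -0.23359668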